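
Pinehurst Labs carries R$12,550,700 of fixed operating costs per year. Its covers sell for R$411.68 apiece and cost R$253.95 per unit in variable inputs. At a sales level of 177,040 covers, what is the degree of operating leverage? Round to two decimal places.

1.82

At 177,040 units, contribution = 177,040 × R$157.73 = R$27,924,519.20.
Subtracting fixed costs: EBIT = R$27,924,519.20 − R$12,550,700 = R$15,373,819.20.
DOL = contribution ÷ EBIT = R$27,924,519.20 ÷ R$15,373,819.20 = 1.8164.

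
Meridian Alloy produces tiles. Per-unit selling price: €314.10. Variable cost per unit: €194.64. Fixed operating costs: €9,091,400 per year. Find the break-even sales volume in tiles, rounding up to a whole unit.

76,105 tiles

Contribution margin per unit = €314.10 − €194.64 = €119.46.
Break-even volume = fixed costs ÷ CM per unit = €9,091,400 ÷ €119.46 = 76,104.14, so 76,105 tiles.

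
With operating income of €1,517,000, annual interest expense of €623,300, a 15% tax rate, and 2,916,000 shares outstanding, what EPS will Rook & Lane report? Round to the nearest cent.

Interest = €623,300.00, so EBT = €1,517,000 − €623,300.00 = €893,700.00.
After tax at 15%: net income = €893,700.00 × 0.85 = €759,645.00.
Per share: €759,645.00 / 2,916,000 shares = €0.26.

€0.26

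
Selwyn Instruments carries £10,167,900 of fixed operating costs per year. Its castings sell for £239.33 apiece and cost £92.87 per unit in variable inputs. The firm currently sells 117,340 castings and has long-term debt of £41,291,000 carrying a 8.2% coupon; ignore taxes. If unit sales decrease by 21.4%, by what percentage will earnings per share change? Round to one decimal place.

-101.3%

Total contribution margin = 117,340 × £146.46 = £17,185,616.40.
EBIT = £17,185,616.40 − £10,167,900 = £7,017,716.40.
Interest = £3,385,862.00, so EBIT − I = £3,631,854.40.
DCL = total CM / (EBIT − I) = £17,185,616.40 / £3,631,854.40 = 4.7319.
EPS therefore changes by 4.7319 × (-21.4%) = -101.3%.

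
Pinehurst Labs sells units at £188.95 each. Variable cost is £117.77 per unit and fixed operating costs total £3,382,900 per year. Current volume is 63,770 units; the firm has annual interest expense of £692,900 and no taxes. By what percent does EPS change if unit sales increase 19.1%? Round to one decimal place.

Total contribution margin = 63,770 × £71.18 = £4,539,148.60.
EBIT = £4,539,148.60 − £3,382,900 = £1,156,248.60.
After interest of £692,900.00, pre-tax earnings = £463,348.60.
DCL = total CM / (EBIT − I) = £4,539,148.60 / £463,348.60 = 9.7964.
%ΔEPS = DCL × %ΔSales = 9.7964 × +19.1% = +187.1%.

+187.1%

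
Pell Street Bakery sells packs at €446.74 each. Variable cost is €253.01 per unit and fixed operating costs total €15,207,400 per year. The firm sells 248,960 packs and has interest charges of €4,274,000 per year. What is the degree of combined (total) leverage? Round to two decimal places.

Contribution at this volume is 248,960 × €193.73 = €48,231,020.80.
Operating income = contribution − fixed costs = €48,231,020.80 − €15,207,400 = €33,023,620.80. Interest = €4,274,000.00.
DOL = €48,231,020.80 ÷ €33,023,620.80 = 1.4605; DFL = €33,023,620.80 ÷ €28,749,620.80 = 1.1487.
DCL = DOL × DFL = 1.4605 × 1.1487 = 1.6777.

1.68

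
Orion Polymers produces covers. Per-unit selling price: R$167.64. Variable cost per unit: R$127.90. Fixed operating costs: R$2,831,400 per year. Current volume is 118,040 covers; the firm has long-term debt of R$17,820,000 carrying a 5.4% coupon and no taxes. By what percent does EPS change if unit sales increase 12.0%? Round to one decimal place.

+62.7%

Contribution at this volume is 118,040 × R$39.74 = R$4,690,909.60.
EBIT = R$4,690,909.60 − R$2,831,400 = R$1,859,509.60.
After interest of R$962,280.00, pre-tax earnings = R$897,229.60.
Degree of combined leverage = contribution ÷ (EBIT − I) = R$4,690,909.60 ÷ R$897,229.60 = 5.2282.
EPS therefore changes by 5.2282 × (+12.0%) = +62.7%.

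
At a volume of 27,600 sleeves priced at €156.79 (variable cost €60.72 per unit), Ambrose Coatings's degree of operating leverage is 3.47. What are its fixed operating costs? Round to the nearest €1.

€1,887,402

Total contribution margin = 27,600 × €96.07 = €2,651,532.00.
Since DOL = CM ÷ EBIT, EBIT = €2,651,532.00 ÷ 3.47 = €764,130.26.
And FC = contribution − EBIT = €2,651,532.00 − €764,130.26 = €1,887,402.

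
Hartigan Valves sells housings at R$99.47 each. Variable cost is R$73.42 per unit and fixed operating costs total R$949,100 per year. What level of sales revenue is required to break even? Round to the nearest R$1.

CM per unit = R$99.47 − R$73.42 = R$26.05; CM ratio = R$26.05 / R$99.47 = 0.2619.
Break-even sales = FC ÷ CM ratio = R$949,100 × R$99.47 / R$26.05 = R$3,624,068.

R$3,624,068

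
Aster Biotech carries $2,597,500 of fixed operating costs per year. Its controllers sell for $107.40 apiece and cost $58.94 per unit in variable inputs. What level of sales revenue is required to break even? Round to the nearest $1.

$5,756,738

Contribution margin per unit = $107.40 − $58.94 = $48.46, a CM ratio of $48.46 ÷ $107.40 = 0.4512.
Break-even revenue = fixed costs × price ÷ CM = $2,597,500 × $107.40 ÷ $48.46 = $5,756,738.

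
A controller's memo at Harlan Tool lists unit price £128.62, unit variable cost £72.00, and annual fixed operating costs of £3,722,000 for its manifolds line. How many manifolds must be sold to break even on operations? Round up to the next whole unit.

65,737 manifolds

Unit CM = price − variable cost = £128.62 − £72.00 = £56.62.
Units to break even: £3,722,000 ÷ £56.62 = 65,736.49, rounded up to 65,737.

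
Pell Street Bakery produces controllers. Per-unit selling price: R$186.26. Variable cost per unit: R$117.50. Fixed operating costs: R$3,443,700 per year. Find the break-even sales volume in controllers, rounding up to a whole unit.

50,083 controllers

Each unit contributes R$186.26 − R$117.50 = R$68.76.
Units to break even: R$3,443,700 ÷ R$68.76 = 50,082.90, rounded up to 50,083.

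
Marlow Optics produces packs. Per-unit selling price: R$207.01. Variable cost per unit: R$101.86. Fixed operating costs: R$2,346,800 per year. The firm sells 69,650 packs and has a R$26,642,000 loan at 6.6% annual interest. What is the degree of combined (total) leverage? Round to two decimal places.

2.28

Contribution at this volume is 69,650 × R$105.15 = R$7,323,697.50.
Subtracting fixed costs: EBIT = R$7,323,697.50 − R$2,346,800 = R$4,976,897.50. Interest = R$1,758,372.00.
DOL = R$7,323,697.50 ÷ R$4,976,897.50 = 1.4715; DFL = R$4,976,897.50 ÷ R$3,218,525.50 = 1.5463.
DCL = DOL × DFL = 1.4715 × 1.5463 = 2.2754.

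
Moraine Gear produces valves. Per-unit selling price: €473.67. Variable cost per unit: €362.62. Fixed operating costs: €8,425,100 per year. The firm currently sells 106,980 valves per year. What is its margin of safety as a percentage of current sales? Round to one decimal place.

Each unit contributes €473.67 − €362.62 = €111.05. Break-even units = €8,425,100 ÷ €111.05 = 75,867.63; break-even revenue = 75,867.63 × €473.67 = €35,936,218.97.
Actual sales revenue = 106,980 × €473.67 = €50,673,216.60.
Margin of safety = (€50,673,216.60 − €35,936,218.97) ÷ €50,673,216.60 = 29.1%.

29.1%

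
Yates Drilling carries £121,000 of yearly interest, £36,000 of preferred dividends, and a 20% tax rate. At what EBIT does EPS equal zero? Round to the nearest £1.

Grossing the preferred dividend up to pre-tax terms: £36,000 / (1 − 0.20) = £45,000.00.
EPS = 0 when EBIT covers interest plus the pre-tax preferred burden: £121,000 + £45,000.00 = £166,000.00.

£166,000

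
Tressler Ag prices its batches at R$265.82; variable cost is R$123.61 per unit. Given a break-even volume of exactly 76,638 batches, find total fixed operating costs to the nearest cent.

Contribution margin per unit = R$265.82 − R$123.61 = R$142.21.
Fixed costs = break-even units × CM = 76,638 × R$142.21 = R$10,898,689.98.

R$10,898,689.98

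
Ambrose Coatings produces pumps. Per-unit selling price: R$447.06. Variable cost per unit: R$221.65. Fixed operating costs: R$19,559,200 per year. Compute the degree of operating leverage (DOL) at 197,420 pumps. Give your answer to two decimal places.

Contribution at this volume is 197,420 × R$225.41 = R$44,500,442.20.
Operating income = contribution − fixed costs = R$44,500,442.20 − R$19,559,200 = R$24,941,242.20.
So DOL = total CM / EBIT = R$44,500,442.20 / R$24,941,242.20 = 1.7842.

1.78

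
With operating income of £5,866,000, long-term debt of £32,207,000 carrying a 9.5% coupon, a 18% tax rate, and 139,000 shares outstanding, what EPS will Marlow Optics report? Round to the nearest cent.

Interest = £3,059,665.00, so EBT = £5,866,000 − £3,059,665.00 = £2,806,335.00.
Net income = £2,806,335.00 × (1 − 0.18) = £2,301,194.70.
Per share: £2,301,194.70 / 139,000 shares = £16.56.

£16.56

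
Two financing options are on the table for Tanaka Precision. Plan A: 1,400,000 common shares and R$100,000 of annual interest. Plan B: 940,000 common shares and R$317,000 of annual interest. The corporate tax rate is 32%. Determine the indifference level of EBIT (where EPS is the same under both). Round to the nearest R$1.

R$760,435

At indifference, (EBIT − 100,000)(1 − t)/1,400,000 = (EBIT − 317,000)(1 − t)/940,000.
The (1 − t) factor cancels: (EBIT − 100,000) × 940,000 = (EBIT − 317,000) × 1,400,000.
Solving, EBIT = (317,000·1,400,000 − 100,000·940,000) / (1,400,000 − 940,000) = 349,800,000,000 / 460,000 = 760,434.78.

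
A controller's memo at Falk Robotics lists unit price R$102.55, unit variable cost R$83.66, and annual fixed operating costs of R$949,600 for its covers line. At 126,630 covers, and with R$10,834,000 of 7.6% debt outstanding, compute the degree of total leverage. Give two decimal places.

3.86

Total contribution margin = 126,630 × R$18.89 = R$2,392,040.70.
EBIT = R$2,392,040.70 − R$949,600 = R$1,442,440.70. Interest = R$823,384.00.
DOL = R$2,392,040.70 ÷ R$1,442,440.70 = 1.6583; DFL = R$1,442,440.70 ÷ R$619,056.70 = 2.3301.
DCL = DOL × DFL = 1.6583 × 2.3301 = 3.8640.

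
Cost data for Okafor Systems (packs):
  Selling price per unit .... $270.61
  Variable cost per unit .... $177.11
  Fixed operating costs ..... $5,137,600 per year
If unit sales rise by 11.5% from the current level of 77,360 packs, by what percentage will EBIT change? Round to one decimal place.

Contribution at this volume is 77,360 × $93.50 = $7,233,160.00.
Subtracting fixed costs: EBIT = $7,233,160.00 − $5,137,600 = $2,095,560.00.
So DOL = total CM / EBIT = $7,233,160.00 / $2,095,560.00 = 3.4517.
Operating income changes by 3.4517 × +11.5% = +39.7%.

+39.7%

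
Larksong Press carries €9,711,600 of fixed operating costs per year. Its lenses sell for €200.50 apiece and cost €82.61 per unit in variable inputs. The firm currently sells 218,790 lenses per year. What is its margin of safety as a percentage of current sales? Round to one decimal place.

62.3%

Contribution margin per unit = €200.50 − €82.61 = €117.89. Break-even units = €9,711,600 ÷ €117.89 = 82,378.49; break-even revenue = 82,378.49 × €200.50 = €16,516,886.93.
Current sales = 218,790 × €200.50 = €43,867,395.00.
Margin of safety = (€43,867,395.00 − €16,516,886.93) ÷ €43,867,395.00 = 62.3%.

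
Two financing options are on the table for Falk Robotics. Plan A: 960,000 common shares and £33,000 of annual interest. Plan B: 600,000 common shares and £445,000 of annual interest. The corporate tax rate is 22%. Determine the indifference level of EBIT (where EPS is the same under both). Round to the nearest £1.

Set EPS_A = EPS_B: (EBIT − £33,000)(1 − 0.22) ÷ 960,000 = (EBIT − £445,000)(1 − 0.22) ÷ 600,000.
Cancelling (1 − t) and cross-multiplying: 600,000·(EBIT − 33,000) = 960,000·(EBIT − 445,000).
EBIT × (960,000 − 600,000) = 445,000 × 960,000 − 33,000 × 600,000 = 407,400,000,000, so EBIT = 407,400,000,000 ÷ 360,000 = 1,131,666.67.

£1,131,667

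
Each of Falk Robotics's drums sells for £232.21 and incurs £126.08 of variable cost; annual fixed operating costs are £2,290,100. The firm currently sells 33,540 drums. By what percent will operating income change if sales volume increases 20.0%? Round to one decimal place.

Contribution at this volume is 33,540 × £106.13 = £3,559,600.20.
Operating income = contribution − fixed costs = £3,559,600.20 − £2,290,100 = £1,269,500.20.
Degree of operating leverage = £3,559,600.20 / £1,269,500.20 = 2.8039.
Operating income changes by 2.8039 × +20.0% = +56.1%.

+56.1%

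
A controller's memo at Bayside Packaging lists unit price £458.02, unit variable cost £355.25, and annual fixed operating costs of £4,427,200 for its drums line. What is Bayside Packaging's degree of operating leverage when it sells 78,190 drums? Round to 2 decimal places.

2.23

At 78,190 units, contribution = 78,190 × £102.77 = £8,035,586.30.
EBIT = £8,035,586.30 − £4,427,200 = £3,608,386.30.
So DOL = total CM / EBIT = £8,035,586.30 / £3,608,386.30 = 2.2269.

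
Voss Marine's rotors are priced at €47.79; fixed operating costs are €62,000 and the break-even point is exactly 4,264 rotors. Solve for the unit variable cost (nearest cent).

Contribution per unit must be FC / Q = €62,000 / 4,264 = €14.5403.
Hence VC = price − CM = €47.79 − €14.5403 = €33.25.

€33.25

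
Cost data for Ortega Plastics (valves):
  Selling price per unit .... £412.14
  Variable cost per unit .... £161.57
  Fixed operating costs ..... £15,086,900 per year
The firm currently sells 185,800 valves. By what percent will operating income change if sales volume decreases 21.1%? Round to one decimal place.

Total contribution margin = 185,800 × £250.57 = £46,555,906.00.
Operating income = contribution − fixed costs = £46,555,906.00 − £15,086,900 = £31,469,006.00.
Degree of operating leverage = £46,555,906.00 / £31,469,006.00 = 1.4794.
So EBIT moves 1.4794 × (-21.1%) = -31.2%.

-31.2%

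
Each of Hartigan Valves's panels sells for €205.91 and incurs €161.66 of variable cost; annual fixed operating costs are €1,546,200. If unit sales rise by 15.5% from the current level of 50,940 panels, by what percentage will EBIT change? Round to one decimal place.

Total contribution margin = 50,940 × €44.25 = €2,254,095.00.
EBIT = €2,254,095.00 − €1,546,200 = €707,895.00.
So DOL = total CM / EBIT = €2,254,095.00 / €707,895.00 = 3.1842.
So EBIT moves 3.1842 × (+15.5%) = +49.4%.

+49.4%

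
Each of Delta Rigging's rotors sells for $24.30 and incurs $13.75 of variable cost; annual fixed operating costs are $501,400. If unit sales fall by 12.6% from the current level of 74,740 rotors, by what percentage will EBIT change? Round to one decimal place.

Total contribution margin = 74,740 × $10.55 = $788,507.00.
Subtracting fixed costs: EBIT = $788,507.00 − $501,400 = $287,107.00.
Degree of operating leverage = $788,507.00 / $287,107.00 = 2.7464.
So EBIT moves 2.7464 × (-12.6%) = -34.6%.

-34.6%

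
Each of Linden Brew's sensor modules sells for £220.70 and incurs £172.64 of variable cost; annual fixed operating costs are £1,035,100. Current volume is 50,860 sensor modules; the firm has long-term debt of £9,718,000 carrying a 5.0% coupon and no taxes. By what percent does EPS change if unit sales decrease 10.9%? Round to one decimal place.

Contribution at this volume is 50,860 × £48.06 = £2,444,331.60.
Subtracting fixed costs: EBIT = £2,444,331.60 − £1,035,100 = £1,409,231.60.
After interest of £485,900.00, pre-tax earnings = £923,331.60.
Degree of combined leverage = contribution ÷ (EBIT − I) = £2,444,331.60 ÷ £923,331.60 = 2.6473.
EPS therefore changes by 2.6473 × (-10.9%) = -28.9%.

-28.9%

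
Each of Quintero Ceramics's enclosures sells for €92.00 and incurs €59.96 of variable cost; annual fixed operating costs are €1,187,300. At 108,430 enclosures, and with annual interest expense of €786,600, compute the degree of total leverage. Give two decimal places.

At 108,430 units, contribution = 108,430 × €32.04 = €3,474,097.20.
Subtracting fixed costs: EBIT = €3,474,097.20 − €1,187,300 = €2,286,797.20. Interest = €786,600.00, so EBIT − I = €1,500,197.20.
DCL = contribution ÷ (EBIT − I) = €3,474,097.20 ÷ €1,500,197.20 = 2.3158.

2.32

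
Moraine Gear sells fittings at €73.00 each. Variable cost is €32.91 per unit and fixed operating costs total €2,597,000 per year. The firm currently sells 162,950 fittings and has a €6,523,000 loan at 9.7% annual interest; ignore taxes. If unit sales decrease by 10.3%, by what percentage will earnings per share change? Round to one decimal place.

Total contribution margin = 162,950 × €40.09 = €6,532,665.50.
Subtracting fixed costs: EBIT = €6,532,665.50 − €2,597,000 = €3,935,665.50.
After interest of €632,731.00, pre-tax earnings = €3,302,934.50.
Degree of combined leverage = contribution ÷ (EBIT − I) = €6,532,665.50 ÷ €3,302,934.50 = 1.9778.
EPS therefore changes by 1.9778 × (-10.3%) = -20.4%.

-20.4%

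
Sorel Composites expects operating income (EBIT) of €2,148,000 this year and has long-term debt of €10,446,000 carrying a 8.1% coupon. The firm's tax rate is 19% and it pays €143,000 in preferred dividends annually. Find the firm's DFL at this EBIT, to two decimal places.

Annual interest charges come to €846,126.00.
Pre-tax preferred-dividend burden = €143,000 ÷ (1 − 0.19) = €176,543.21.
DFL = EBIT ÷ [EBIT − I − D_p/(1−t)] = €2,148,000 ÷ [€2,148,000 − €846,126.00 − €176,543.21] = €2,148,000 ÷ €1,125,330.79 = 1.9088.

1.91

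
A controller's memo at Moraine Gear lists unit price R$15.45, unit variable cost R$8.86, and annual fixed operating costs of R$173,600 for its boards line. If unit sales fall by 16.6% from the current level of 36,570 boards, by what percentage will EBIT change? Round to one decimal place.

-59.4%

Contribution at this volume is 36,570 × R$6.59 = R$240,996.30.
EBIT = R$240,996.30 − R$173,600 = R$67,396.30.
DOL = contribution ÷ EBIT = R$240,996.30 ÷ R$67,396.30 = 3.5758.
So EBIT moves 3.5758 × (-16.6%) = -59.4%.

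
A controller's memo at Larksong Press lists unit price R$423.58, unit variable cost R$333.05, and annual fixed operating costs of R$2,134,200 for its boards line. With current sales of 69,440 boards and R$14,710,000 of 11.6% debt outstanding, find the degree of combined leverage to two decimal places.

2.57

Total contribution margin = 69,440 × R$90.53 = R$6,286,403.20.
Operating income = contribution − fixed costs = R$6,286,403.20 − R$2,134,200 = R$4,152,203.20. Interest = R$1,706,360.00, so EBIT − I = R$2,445,843.20.
DCL = contribution ÷ (EBIT − I) = R$6,286,403.20 ÷ R$2,445,843.20 = 2.5702.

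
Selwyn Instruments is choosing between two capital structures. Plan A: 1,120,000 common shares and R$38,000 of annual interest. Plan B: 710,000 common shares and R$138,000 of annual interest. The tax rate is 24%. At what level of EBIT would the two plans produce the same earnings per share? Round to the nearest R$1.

Set EPS_A = EPS_B: (EBIT − R$38,000)(1 − 0.24) ÷ 1,120,000 = (EBIT − R$138,000)(1 − 0.24) ÷ 710,000.
Cancelling (1 − t) and cross-multiplying: 710,000·(EBIT − 38,000) = 1,120,000·(EBIT − 138,000).
Solving, EBIT = (138,000·1,120,000 − 38,000·710,000) / (1,120,000 − 710,000) = 127,580,000,000 / 410,000 = 311,170.73.

R$311,171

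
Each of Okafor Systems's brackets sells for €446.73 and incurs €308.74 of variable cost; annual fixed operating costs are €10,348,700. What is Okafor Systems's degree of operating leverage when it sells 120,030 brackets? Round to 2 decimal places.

Total contribution margin = 120,030 × €137.99 = €16,562,939.70.
Operating income = contribution − fixed costs = €16,562,939.70 − €10,348,700 = €6,214,239.70.
Degree of operating leverage = €16,562,939.70 / €6,214,239.70 = 2.6653.

2.67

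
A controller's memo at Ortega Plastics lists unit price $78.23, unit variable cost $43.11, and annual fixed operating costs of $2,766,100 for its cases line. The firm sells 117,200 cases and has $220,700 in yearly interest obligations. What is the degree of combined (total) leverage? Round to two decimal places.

3.64

Total contribution margin = 117,200 × $35.12 = $4,116,064.00.
Operating income = contribution − fixed costs = $4,116,064.00 − $2,766,100 = $1,349,964.00. Interest = $220,700.00.
DOL = $4,116,064.00 ÷ $1,349,964.00 = 3.0490; DFL = $1,349,964.00 ÷ $1,129,264.00 = 1.1954.
DCL = DOL × DFL = 3.0490 × 1.1954 = 3.6448.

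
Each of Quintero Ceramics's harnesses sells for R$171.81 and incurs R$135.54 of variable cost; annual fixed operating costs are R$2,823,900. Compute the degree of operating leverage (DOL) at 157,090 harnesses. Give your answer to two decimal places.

1.98

At 157,090 units, contribution = 157,090 × R$36.27 = R$5,697,654.30.
EBIT = R$5,697,654.30 − R$2,823,900 = R$2,873,754.30.
Degree of operating leverage = R$5,697,654.30 / R$2,873,754.30 = 1.9827.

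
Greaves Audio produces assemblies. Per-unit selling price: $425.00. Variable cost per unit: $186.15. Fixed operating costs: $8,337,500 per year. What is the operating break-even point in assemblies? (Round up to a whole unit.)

Unit CM = price − variable cost = $425.00 − $186.15 = $238.85.
Units to break even: $8,337,500 ÷ $238.85 = 34,906.85, rounded up to 34,907.

34,907 assemblies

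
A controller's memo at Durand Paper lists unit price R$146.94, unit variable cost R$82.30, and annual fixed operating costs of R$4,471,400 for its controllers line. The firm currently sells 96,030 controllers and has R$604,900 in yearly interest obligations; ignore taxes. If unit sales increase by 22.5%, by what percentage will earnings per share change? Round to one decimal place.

+123.5%

Contribution at this volume is 96,030 × R$64.64 = R$6,207,379.20.
EBIT = R$6,207,379.20 − R$4,471,400 = R$1,735,979.20.
Interest = R$604,900.00, so EBIT − I = R$1,131,079.20.
DCL = total CM / (EBIT − I) = R$6,207,379.20 / R$1,131,079.20 = 5.4880.
EPS therefore changes by 5.4880 × (+22.5%) = +123.5%.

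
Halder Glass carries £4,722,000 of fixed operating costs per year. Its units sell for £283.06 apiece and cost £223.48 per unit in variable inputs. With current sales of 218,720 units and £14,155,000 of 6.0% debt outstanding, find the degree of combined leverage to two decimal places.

1.75

Contribution at this volume is 218,720 × £59.58 = £13,031,337.60.
Operating income = contribution − fixed costs = £13,031,337.60 − £4,722,000 = £8,309,337.60. Interest = £849,300.00.
DOL = £13,031,337.60 ÷ £8,309,337.60 = 1.5683; DFL = £8,309,337.60 ÷ £7,460,037.60 = 1.1138.
DCL = DOL × DFL = 1.5683 × 1.1138 = 1.7468.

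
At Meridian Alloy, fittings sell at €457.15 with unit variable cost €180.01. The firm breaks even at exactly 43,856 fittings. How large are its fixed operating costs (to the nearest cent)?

Each unit contributes €457.15 − €180.01 = €277.14.
Since BE = FC / CM, FC = 43,856 × €277.14 = €12,154,251.84.

€12,154,251.84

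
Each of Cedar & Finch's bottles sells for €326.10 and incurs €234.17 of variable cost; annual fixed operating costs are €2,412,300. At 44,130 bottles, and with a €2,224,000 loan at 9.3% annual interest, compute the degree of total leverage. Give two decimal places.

2.82

Contribution at this volume is 44,130 × €91.93 = €4,056,870.90.
Subtracting fixed costs: EBIT = €4,056,870.90 − €2,412,300 = €1,644,570.90. Interest = €206,832.00, so EBIT − I = €1,437,738.90.
Degree of total leverage = total CM / (EBIT − interest) = €4,056,870.90 / €1,437,738.90 = 2.8217.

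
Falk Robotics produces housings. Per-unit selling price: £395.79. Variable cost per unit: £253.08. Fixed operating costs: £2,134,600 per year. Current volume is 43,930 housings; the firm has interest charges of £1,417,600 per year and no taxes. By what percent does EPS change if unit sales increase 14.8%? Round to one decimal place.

Contribution at this volume is 43,930 × £142.71 = £6,269,250.30.
EBIT = £6,269,250.30 − £2,134,600 = £4,134,650.30.
Interest = £1,417,600.00, so EBIT − I = £2,717,050.30.
DCL = total CM / (EBIT − I) = £6,269,250.30 / £2,717,050.30 = 2.3074.
EPS therefore changes by 2.3074 × (+14.8%) = +34.1%.

+34.1%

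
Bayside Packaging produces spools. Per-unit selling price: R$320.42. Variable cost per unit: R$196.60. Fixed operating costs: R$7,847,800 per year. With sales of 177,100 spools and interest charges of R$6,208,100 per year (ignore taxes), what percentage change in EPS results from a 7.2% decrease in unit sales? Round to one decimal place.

-20.1%

Total contribution margin = 177,100 × R$123.82 = R$21,928,522.00.
Subtracting fixed costs: EBIT = R$21,928,522.00 − R$7,847,800 = R$14,080,722.00.
Interest = R$6,208,100.00, so EBIT − I = R$7,872,622.00.
DCL = total CM / (EBIT − I) = R$21,928,522.00 / R$7,872,622.00 = 2.7854.
EPS therefore changes by 2.7854 × (-7.2%) = -20.1%.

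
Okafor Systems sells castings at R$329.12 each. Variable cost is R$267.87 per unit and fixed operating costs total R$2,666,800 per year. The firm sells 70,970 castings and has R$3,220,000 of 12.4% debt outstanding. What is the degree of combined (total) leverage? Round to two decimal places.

3.39

Contribution at this volume is 70,970 × R$61.25 = R$4,346,912.50.
Subtracting fixed costs: EBIT = R$4,346,912.50 − R$2,666,800 = R$1,680,112.50. Interest = R$399,280.00.
DOL = R$4,346,912.50 ÷ R$1,680,112.50 = 2.5873; DFL = R$1,680,112.50 ÷ R$1,280,832.50 = 1.3117.
DCL = DOL × DFL = 2.5873 × 1.3117 = 3.3938.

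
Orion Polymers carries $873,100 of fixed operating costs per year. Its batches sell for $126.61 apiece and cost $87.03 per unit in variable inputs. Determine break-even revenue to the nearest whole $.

$2,792,905

CM per unit = $126.61 − $87.03 = $39.58; CM ratio = $39.58 / $126.61 = 0.3126.
Break-even revenue = fixed costs × price ÷ CM = $873,100 × $126.61 ÷ $39.58 = $2,792,905.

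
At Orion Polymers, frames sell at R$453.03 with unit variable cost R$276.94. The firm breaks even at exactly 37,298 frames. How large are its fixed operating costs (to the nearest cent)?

R$6,567,804.82

Each unit contributes R$453.03 − R$276.94 = R$176.09.
Since BE = FC / CM, FC = 37,298 × R$176.09 = R$6,567,804.82.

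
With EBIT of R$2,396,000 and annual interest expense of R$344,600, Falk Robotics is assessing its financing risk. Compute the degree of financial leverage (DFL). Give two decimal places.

Interest = R$344,600.00.
Degree of financial leverage = EBIT / (EBIT − interest) = R$2,396,000 / R$2,051,400.00 = 1.1680.

1.17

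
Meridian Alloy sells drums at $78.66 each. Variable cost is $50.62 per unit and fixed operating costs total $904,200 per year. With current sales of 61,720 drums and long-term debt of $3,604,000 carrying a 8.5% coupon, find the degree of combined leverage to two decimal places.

Contribution at this volume is 61,720 × $28.04 = $1,730,628.80.
EBIT = $1,730,628.80 − $904,200 = $826,428.80. Interest = $306,340.00, so EBIT − I = $520,088.80.
Degree of total leverage = total CM / (EBIT − interest) = $1,730,628.80 / $520,088.80 = 3.3276.

3.33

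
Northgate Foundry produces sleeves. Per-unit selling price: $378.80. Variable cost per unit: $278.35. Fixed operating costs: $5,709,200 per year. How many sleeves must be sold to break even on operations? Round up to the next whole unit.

56,837 sleeves

Each unit contributes $378.80 − $278.35 = $100.45.
Units to break even: $5,709,200 ÷ $100.45 = 56,836.24, rounded up to 56,837.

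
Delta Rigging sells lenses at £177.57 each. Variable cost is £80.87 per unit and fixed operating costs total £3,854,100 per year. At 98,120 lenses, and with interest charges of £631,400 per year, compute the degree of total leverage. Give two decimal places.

1.90

Contribution at this volume is 98,120 × £96.70 = £9,488,204.00.
Operating income = contribution − fixed costs = £9,488,204.00 − £3,854,100 = £5,634,104.00. Interest = £631,400.00.
DOL = £9,488,204.00 ÷ £5,634,104.00 = 1.6841; DFL = £5,634,104.00 ÷ £5,002,704.00 = 1.1262.
Combined leverage = 1.6841 × 1.1262 = 1.8966.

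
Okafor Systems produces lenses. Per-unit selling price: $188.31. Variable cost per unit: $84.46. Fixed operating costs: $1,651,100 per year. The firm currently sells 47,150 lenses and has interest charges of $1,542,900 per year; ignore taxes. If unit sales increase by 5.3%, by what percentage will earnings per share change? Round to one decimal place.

At 47,150 units, contribution = 47,150 × $103.85 = $4,896,527.50.
Operating income = contribution − fixed costs = $4,896,527.50 − $1,651,100 = $3,245,427.50.
Interest = $1,542,900.00, so EBIT − I = $1,702,527.50.
DCL = total CM / (EBIT − I) = $4,896,527.50 / $1,702,527.50 = 2.8760.
EPS therefore changes by 2.8760 × (+5.3%) = +15.2%.

+15.2%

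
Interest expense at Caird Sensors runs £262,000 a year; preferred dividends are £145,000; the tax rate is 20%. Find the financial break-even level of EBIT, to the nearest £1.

£443,250

Preferred dividends are paid after tax, so their pre-tax equivalent is £145,000 ÷ (1 − 0.20) = £181,250.00.
EPS = 0 when EBIT covers interest plus the pre-tax preferred burden: £262,000 + £181,250.00 = £443,250.00.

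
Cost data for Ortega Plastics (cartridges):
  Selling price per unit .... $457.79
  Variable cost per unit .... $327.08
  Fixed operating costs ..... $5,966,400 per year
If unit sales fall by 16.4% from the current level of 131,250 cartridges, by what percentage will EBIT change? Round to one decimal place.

Total contribution margin = 131,250 × $130.71 = $17,155,687.50.
Subtracting fixed costs: EBIT = $17,155,687.50 − $5,966,400 = $11,189,287.50.
DOL = contribution ÷ EBIT = $17,155,687.50 ÷ $11,189,287.50 = 1.5332.
So EBIT moves 1.5332 × (-16.4%) = -25.1%.

-25.1%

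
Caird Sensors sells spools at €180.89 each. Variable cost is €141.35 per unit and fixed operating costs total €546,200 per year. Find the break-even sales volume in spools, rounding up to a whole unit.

13,814 spools

Contribution margin per unit = €180.89 − €141.35 = €39.54.
Break-even Q = €546,200 / €39.54 = 13,813.86 → 13,814 spools.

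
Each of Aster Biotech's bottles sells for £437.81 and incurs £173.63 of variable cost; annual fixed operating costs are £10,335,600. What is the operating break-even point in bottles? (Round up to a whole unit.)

39,124 bottles

Each unit contributes £437.81 − £173.63 = £264.18.
Break-even volume = fixed costs ÷ CM per unit = £10,335,600 ÷ £264.18 = 39,123.33, so 39,124 bottles.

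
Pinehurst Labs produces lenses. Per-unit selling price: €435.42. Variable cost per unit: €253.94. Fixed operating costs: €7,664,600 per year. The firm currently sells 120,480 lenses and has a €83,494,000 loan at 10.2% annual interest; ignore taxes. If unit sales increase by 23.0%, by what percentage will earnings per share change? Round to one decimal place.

Total contribution margin = 120,480 × €181.48 = €21,864,710.40.
Operating income = contribution − fixed costs = €21,864,710.40 − €7,664,600 = €14,200,110.40.
Interest = €8,516,388.00, so EBIT − I = €5,683,722.40.
DCL = total CM / (EBIT − I) = €21,864,710.40 / €5,683,722.40 = 3.8469.
%ΔEPS = DCL × %ΔSales = 3.8469 × +23.0% = +88.5%.

+88.5%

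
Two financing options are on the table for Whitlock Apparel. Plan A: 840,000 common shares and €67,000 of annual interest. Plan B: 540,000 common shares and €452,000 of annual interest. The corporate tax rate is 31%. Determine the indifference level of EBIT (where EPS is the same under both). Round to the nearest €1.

Set EPS_A = EPS_B: (EBIT − €67,000)(1 − 0.31) ÷ 840,000 = (EBIT − €452,000)(1 − 0.31) ÷ 540,000.
Cancelling (1 − t) and cross-multiplying: 540,000·(EBIT − 67,000) = 840,000·(EBIT − 452,000).
EBIT × (840,000 − 540,000) = 452,000 × 840,000 − 67,000 × 540,000 = 343,500,000,000, so EBIT = 343,500,000,000 ÷ 300,000 = 1,145,000.00.

€1,145,000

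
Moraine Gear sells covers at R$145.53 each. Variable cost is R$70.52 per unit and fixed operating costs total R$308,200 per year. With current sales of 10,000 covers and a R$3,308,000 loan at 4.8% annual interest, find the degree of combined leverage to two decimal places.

Total contribution margin = 10,000 × R$75.01 = R$750,100.00.
EBIT = R$750,100.00 − R$308,200 = R$441,900.00. Interest = R$158,784.00, so EBIT − I = R$283,116.00.
Degree of total leverage = total CM / (EBIT − interest) = R$750,100.00 / R$283,116.00 = 2.6494.

2.65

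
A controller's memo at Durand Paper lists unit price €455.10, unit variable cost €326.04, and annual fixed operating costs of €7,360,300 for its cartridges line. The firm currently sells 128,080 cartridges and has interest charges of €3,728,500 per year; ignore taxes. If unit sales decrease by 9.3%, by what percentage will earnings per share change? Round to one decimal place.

Contribution at this volume is 128,080 × €129.06 = €16,530,004.80.
EBIT = €16,530,004.80 − €7,360,300 = €9,169,704.80.
After interest of €3,728,500.00, pre-tax earnings = €5,441,204.80.
DCL = total CM / (EBIT − I) = €16,530,004.80 / €5,441,204.80 = 3.0379.
EPS therefore changes by 3.0379 × (-9.3%) = -28.3%.

-28.3%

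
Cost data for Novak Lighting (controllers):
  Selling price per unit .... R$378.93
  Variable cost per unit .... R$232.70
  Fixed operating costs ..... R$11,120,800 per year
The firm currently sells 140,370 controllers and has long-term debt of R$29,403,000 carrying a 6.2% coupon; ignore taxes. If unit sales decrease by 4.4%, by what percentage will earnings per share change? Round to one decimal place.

-11.9%

Total contribution margin = 140,370 × R$146.23 = R$20,526,305.10.
EBIT = R$20,526,305.10 − R$11,120,800 = R$9,405,505.10.
After interest of R$1,822,986.00, pre-tax earnings = R$7,582,519.10.
Degree of combined leverage = contribution ÷ (EBIT − I) = R$20,526,305.10 ÷ R$7,582,519.10 = 2.7071.
EPS therefore changes by 2.7071 × (-4.4%) = -11.9%.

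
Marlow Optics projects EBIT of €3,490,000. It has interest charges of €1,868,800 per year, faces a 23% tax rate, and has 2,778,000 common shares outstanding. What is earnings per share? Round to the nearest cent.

€0.45

Interest = €1,868,800.00, so EBT = €3,490,000 − €1,868,800.00 = €1,621,200.00.
After tax at 23%: net income = €1,621,200.00 × 0.77 = €1,248,324.00.
EPS = €1,248,324.00 ÷ 2,778,000 = €0.45.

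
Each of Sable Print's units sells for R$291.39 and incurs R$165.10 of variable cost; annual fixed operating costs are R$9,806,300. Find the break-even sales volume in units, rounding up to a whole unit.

Contribution margin per unit = R$291.39 − R$165.10 = R$126.29.
Units to break even: R$9,806,300 ÷ R$126.29 = 77,649.06, rounded up to 77,650.

77,650 units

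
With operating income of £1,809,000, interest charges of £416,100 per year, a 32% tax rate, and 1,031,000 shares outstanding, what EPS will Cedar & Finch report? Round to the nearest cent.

Pre-tax income = £1,809,000 − £416,100.00 = £1,392,900.00.
Net income = £1,392,900.00 × (1 − 0.32) = £947,172.00.
EPS = £947,172.00 ÷ 1,031,000 = £0.92.

£0.92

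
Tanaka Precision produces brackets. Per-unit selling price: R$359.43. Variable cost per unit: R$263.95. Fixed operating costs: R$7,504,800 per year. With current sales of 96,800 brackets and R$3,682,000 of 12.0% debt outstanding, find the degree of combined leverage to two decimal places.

Total contribution margin = 96,800 × R$95.48 = R$9,242,464.00.
Subtracting fixed costs: EBIT = R$9,242,464.00 − R$7,504,800 = R$1,737,664.00. Interest = R$441,840.00, so EBIT − I = R$1,295,824.00.
DCL = contribution ÷ (EBIT − I) = R$9,242,464.00 ÷ R$1,295,824.00 = 7.1325.

7.13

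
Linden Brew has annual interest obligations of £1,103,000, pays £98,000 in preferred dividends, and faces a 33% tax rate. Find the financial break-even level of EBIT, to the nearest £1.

£1,249,269

Preferred dividends are paid after tax, so their pre-tax equivalent is £98,000 ÷ (1 − 0.33) = £146,268.66.
Financial break-even EBIT = interest + D_p ÷ (1 − t) = £1,103,000 + £146,268.66 = £1,249,268.66.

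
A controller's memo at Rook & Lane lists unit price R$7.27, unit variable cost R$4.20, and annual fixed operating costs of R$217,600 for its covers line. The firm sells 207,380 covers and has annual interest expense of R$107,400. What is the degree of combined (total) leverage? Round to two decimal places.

2.04

At 207,380 units, contribution = 207,380 × R$3.07 = R$636,656.60.
Operating income = contribution − fixed costs = R$636,656.60 − R$217,600 = R$419,056.60. Interest = R$107,400.00.
DOL = R$636,656.60 ÷ R$419,056.60 = 1.5193; DFL = R$419,056.60 ÷ R$311,656.60 = 1.3446.
Combined leverage = 1.5193 × 1.3446 = 2.0429.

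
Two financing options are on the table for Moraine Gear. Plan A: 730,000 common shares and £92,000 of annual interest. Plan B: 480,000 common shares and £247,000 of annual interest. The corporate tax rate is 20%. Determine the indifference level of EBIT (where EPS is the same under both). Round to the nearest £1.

£544,600

At indifference, (EBIT − 92,000)(1 − t)/730,000 = (EBIT − 247,000)(1 − t)/480,000.
Cancelling (1 − t) and cross-multiplying: 480,000·(EBIT − 92,000) = 730,000·(EBIT − 247,000).
EBIT × (730,000 − 480,000) = 247,000 × 730,000 − 92,000 × 480,000 = 136,150,000,000, so EBIT = 136,150,000,000 ÷ 250,000 = 544,600.00.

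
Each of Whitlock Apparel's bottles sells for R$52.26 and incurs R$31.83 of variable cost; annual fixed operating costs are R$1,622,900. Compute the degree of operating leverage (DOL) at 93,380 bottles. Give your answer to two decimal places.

6.70

At 93,380 units, contribution = 93,380 × R$20.43 = R$1,907,753.40.
Operating income = contribution − fixed costs = R$1,907,753.40 − R$1,622,900 = R$284,853.40.
So DOL = total CM / EBIT = R$1,907,753.40 / R$284,853.40 = 6.6973.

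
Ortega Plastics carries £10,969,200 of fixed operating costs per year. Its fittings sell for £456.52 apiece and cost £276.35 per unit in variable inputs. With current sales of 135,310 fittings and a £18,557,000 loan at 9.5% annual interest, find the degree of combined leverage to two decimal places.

2.09

Total contribution margin = 135,310 × £180.17 = £24,378,802.70.
EBIT = £24,378,802.70 − £10,969,200 = £13,409,602.70. Interest = £1,762,915.00, so EBIT − I = £11,646,687.70.
Degree of total leverage = total CM / (EBIT − interest) = £24,378,802.70 / £11,646,687.70 = 2.0932.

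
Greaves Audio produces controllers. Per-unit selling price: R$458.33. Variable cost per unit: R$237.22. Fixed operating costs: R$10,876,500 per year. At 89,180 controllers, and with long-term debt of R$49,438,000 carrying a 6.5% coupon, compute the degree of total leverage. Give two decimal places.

At 89,180 units, contribution = 89,180 × R$221.11 = R$19,718,589.80.
Subtracting fixed costs: EBIT = R$19,718,589.80 − R$10,876,500 = R$8,842,089.80. Interest = R$3,213,470.00.
DOL = R$19,718,589.80 ÷ R$8,842,089.80 = 2.2301; DFL = R$8,842,089.80 ÷ R$5,628,619.80 = 1.5709.
DCL = DOL × DFL = 2.2301 × 1.5709 = 3.5033.

3.50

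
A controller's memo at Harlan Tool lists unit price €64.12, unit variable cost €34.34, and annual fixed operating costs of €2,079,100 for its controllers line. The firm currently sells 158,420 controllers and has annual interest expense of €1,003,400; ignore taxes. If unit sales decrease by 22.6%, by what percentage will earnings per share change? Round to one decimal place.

At 158,420 units, contribution = 158,420 × €29.78 = €4,717,747.60.
Subtracting fixed costs: EBIT = €4,717,747.60 − €2,079,100 = €2,638,647.60.
Interest = €1,003,400.00, so EBIT − I = €1,635,247.60.
Degree of combined leverage = contribution ÷ (EBIT − I) = €4,717,747.60 ÷ €1,635,247.60 = 2.8850.
%ΔEPS = DCL × %ΔSales = 2.8850 × -22.6% = -65.2%.

-65.2%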